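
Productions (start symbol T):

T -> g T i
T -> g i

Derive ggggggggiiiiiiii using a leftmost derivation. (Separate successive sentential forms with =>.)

T => gTi => ggTii => gggTiii => ggggTiiii => gggggTiiiii => ggggggTiiiiii => gggggggTiiiiiii => ggggggggiiiiiiii

T => gTi   [T -> g T i]
gTi => ggTii   [T -> g T i]
ggTii => gggTiii   [T -> g T i]
gggTiii => ggggTiiii   [T -> g T i]
ggggTiiii => gggggTiiiii   [T -> g T i]
gggggTiiiii => ggggggTiiiiii   [T -> g T i]
ggggggTiiiiii => gggggggTiiiiiii   [T -> g T i]
gggggggTiiiiiii => ggggggggiiiiiiii   [T -> g i]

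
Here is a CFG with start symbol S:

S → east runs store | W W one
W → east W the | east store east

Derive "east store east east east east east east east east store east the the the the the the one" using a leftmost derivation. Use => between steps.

S => W W one   [S → W W one]
W W one => east store east W one   [W → east store east]
east store east W one => east store east east W the one   [W → east W the]
east store east east W the one => east store east east east W the the one   [W → east W the]
east store east east east W the the one => east store east east east east W the the the one   [W → east W the]
east store east east east east W the the the one => east store east east east east east W the the the the one   [W → east W the]
east store east east east east east W the the the the one => east store east east east east east east W the the the the the one   [W → east W the]
east store east east east east east east W the the the the the one => east store east east east east east east east W the the the the the the one   [W → east W the]
east store east east east east east east east W the the the the the the one => east store east east east east east east east east store east the the the the the the one   [W → east store east]

S => W W one => east store east W one => east store east east W the one => east store east east east W the the one => east store east east east east W the the the one => east store east east east east east W the the the the one => east store east east east east east east W the the the the the one => east store east east east east east east east W the the the the the the one => east store east east east east east east east east store east the the the the the the one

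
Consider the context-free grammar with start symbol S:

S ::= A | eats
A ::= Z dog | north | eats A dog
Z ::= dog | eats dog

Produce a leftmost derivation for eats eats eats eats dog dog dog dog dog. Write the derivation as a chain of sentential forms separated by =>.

S => A => eats A dog => eats eats A dog dog => eats eats eats A dog dog dog => eats eats eats Z dog dog dog dog => eats eats eats eats dog dog dog dog dog

S => A   [S ::= A]
A => eats A dog   [A ::= eats A dog]
eats A dog => eats eats A dog dog   [A ::= eats A dog]
eats eats A dog dog => eats eats eats A dog dog dog   [A ::= eats A dog]
eats eats eats A dog dog dog => eats eats eats Z dog dog dog dog   [A ::= Z dog]
eats eats eats Z dog dog dog dog => eats eats eats eats dog dog dog dog dog   [Z ::= eats dog]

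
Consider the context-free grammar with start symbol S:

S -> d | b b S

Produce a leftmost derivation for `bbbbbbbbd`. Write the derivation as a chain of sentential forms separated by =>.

S => bbS => bbbbS => bbbbbbS => bbbbbbbbS => bbbbbbbbd

S => bbS   [S -> b b S]
bbS => bbbbS   [S -> b b S]
bbbbS => bbbbbbS   [S -> b b S]
bbbbbbS => bbbbbbbbS   [S -> b b S]
bbbbbbbbS => bbbbbbbbd   [S -> d]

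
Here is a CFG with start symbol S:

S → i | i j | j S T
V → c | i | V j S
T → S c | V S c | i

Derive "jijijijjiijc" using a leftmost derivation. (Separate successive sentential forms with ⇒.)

S ⇒ jST ⇒ jijT ⇒ jijVSc ⇒ jijVjSSc ⇒ jijVjSjSSc ⇒ jijijSjSSc ⇒ jijijijjSSc ⇒ jijijijjiSc ⇒ jijijijjiijc

S ⇒ jST   [S → j S T]
jST ⇒ jijT   [S → i j]
jijT ⇒ jijVSc   [T → V S c]
jijVSc ⇒ jijVjSSc   [V → V j S]
jijVjSSc ⇒ jijVjSjSSc   [V → V j S]
jijVjSjSSc ⇒ jijijSjSSc   [V → i]
jijijSjSSc ⇒ jijijijjSSc   [S → i j]
jijijijjSSc ⇒ jijijijjiSc   [S → i]
jijijijjiSc ⇒ jijijijjiijc   [S → i j]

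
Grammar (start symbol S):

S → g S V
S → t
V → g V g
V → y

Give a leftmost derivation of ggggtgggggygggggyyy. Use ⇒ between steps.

S ⇒ gSV ⇒ ggSVV ⇒ gggSVVV ⇒ ggggSVVVV ⇒ ggggtVVVV ⇒ ggggtgVgVVV ⇒ ggggtggVggVVV ⇒ ggggtgggVgggVVV ⇒ ggggtggggVggggVVV ⇒ ggggtgggggVgggggVVV ⇒ ggggtgggggygggggVVV ⇒ ggggtgggggygggggyVV ⇒ ggggtgggggygggggyyV ⇒ ggggtgggggygggggyyy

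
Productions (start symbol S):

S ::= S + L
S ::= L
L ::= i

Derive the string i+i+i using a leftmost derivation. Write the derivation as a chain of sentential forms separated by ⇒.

S ⇒ S+L   [S ::= S + L]
S+L ⇒ S+L+L   [S ::= S + L]
S+L+L ⇒ L+L+L   [S ::= L]
L+L+L ⇒ i+L+L   [L ::= i]
i+L+L ⇒ i+i+L   [L ::= i]
i+i+L ⇒ i+i+i   [L ::= i]

S⇒S+L⇒S+L+L⇒L+L+L⇒i+L+L⇒i+i+L⇒i+i+i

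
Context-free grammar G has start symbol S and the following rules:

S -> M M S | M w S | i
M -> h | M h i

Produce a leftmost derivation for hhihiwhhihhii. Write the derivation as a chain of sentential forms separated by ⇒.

S⇒MwS⇒MhiwS⇒MhihiwS⇒hhihiwS⇒hhihiwMMS⇒hhihiwMhiMS⇒hhihiwhhiMS⇒hhihiwhhiMhiS⇒hhihiwhhihhiS⇒hhihiwhhihhii

S ⇒ MwS   [S -> M w S]
MwS ⇒ MhiwS   [M -> M h i]
MhiwS ⇒ MhihiwS   [M -> M h i]
MhihiwS ⇒ hhihiwS   [M -> h]
hhihiwS ⇒ hhihiwMMS   [S -> M M S]
hhihiwMMS ⇒ hhihiwMhiMS   [M -> M h i]
hhihiwMhiMS ⇒ hhihiwhhiMS   [M -> h]
hhihiwhhiMS ⇒ hhihiwhhiMhiS   [M -> M h i]
hhihiwhhiMhiS ⇒ hhihiwhhihhiS   [M -> h]
hhihiwhhihhiS ⇒ hhihiwhhihhii   [S -> i]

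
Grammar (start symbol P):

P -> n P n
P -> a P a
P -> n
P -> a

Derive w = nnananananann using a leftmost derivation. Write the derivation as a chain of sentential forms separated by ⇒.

P⇒nPn⇒nnPnn⇒nnaPann⇒nnanPnann⇒nnanaPanann⇒nnananPnanann⇒nnananananann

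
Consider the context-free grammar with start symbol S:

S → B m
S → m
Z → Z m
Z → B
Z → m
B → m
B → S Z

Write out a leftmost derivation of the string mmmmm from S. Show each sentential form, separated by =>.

S => Bm   [S → B m]
Bm => SZm   [B → S Z]
SZm => BmZm   [S → B m]
BmZm => SZmZm   [B → S Z]
SZmZm => mZmZm   [S → m]
mZmZm => mmmZm   [Z → m]
mmmZm => mmmmm   [Z → m]

S => Bm => SZm => BmZm => SZmZm => mZmZm => mmmZm => mmmmm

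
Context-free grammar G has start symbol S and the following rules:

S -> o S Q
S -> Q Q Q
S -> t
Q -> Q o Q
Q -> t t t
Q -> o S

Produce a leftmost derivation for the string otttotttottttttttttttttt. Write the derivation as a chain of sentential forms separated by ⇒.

S ⇒ QQQ ⇒ oSQQ ⇒ oQQQQQ ⇒ oQoQQQQQ ⇒ otttoQQQQQ ⇒ otttoQoQQQQQ ⇒ otttotttoQQQQQ ⇒ otttotttotttQQQQ ⇒ otttotttottttttQQQ ⇒ otttotttotttttttttQQ ⇒ otttotttottttttttttttQ ⇒ otttotttottttttttttttttt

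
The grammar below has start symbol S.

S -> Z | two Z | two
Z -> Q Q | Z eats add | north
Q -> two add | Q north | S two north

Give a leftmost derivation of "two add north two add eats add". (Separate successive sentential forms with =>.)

S => Z => Z eats add => Q Q eats add => Q north Q eats add => two add north Q eats add => two add north two add eats add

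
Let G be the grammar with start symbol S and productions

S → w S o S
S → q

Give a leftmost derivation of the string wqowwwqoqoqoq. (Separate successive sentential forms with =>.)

S=>wSoS=>wqoS=>wqowSoS=>wqowwSoSoS=>wqowwwSoSoSoS=>wqowwwqoSoSoS=>wqowwwqoqoSoS=>wqowwwqoqoqoS=>wqowwwqoqoqoq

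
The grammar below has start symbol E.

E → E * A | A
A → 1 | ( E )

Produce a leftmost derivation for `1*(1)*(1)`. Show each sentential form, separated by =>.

E=>E*A=>E*A*A=>A*A*A=>1*A*A=>1*(E)*A=>1*(A)*A=>1*(1)*A=>1*(1)*(E)=>1*(1)*(A)=>1*(1)*(1)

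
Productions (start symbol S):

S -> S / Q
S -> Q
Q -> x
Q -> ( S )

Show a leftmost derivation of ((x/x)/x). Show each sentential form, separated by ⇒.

S ⇒ Q   [S -> Q]
Q ⇒ (S)   [Q -> ( S )]
(S) ⇒ (S/Q)   [S -> S / Q]
(S/Q) ⇒ (Q/Q)   [S -> Q]
(Q/Q) ⇒ ((S)/Q)   [Q -> ( S )]
((S)/Q) ⇒ ((S/Q)/Q)   [S -> S / Q]
((S/Q)/Q) ⇒ ((Q/Q)/Q)   [S -> Q]
((Q/Q)/Q) ⇒ ((x/Q)/Q)   [Q -> x]
((x/Q)/Q) ⇒ ((x/x)/Q)   [Q -> x]
((x/x)/Q) ⇒ ((x/x)/x)   [Q -> x]

S ⇒ Q ⇒ (S) ⇒ (S/Q) ⇒ (Q/Q) ⇒ ((S)/Q) ⇒ ((S/Q)/Q) ⇒ ((Q/Q)/Q) ⇒ ((x/Q)/Q) ⇒ ((x/x)/Q) ⇒ ((x/x)/x)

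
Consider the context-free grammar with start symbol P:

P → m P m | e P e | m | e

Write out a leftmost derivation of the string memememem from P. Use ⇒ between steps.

P⇒mPm⇒mePem⇒memPmem⇒memePemem⇒memememem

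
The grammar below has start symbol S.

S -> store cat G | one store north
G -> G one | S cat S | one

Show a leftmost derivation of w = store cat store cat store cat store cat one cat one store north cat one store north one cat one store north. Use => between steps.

S => store cat G => store cat S cat S => store cat store cat G cat S => store cat store cat G one cat S => store cat store cat S cat S one cat S => store cat store cat store cat G cat S one cat S => store cat store cat store cat S cat S cat S one cat S => store cat store cat store cat store cat G cat S cat S one cat S => store cat store cat store cat store cat one cat S cat S one cat S => store cat store cat store cat store cat one cat one store north cat S one cat S => store cat store cat store cat store cat one cat one store north cat one store north one cat S => store cat store cat store cat store cat one cat one store north cat one store north one cat one store north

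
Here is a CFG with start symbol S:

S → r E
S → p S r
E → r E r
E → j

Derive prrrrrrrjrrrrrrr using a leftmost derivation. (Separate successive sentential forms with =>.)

S => pSr => prEr => prrErr => prrrErrr => prrrrErrrr => prrrrrErrrrr => prrrrrrErrrrrr => prrrrrrrErrrrrrr => prrrrrrrjrrrrrrr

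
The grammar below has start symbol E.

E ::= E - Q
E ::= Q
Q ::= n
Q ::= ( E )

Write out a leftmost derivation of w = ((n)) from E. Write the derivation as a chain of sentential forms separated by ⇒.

E ⇒ Q ⇒ (E) ⇒ (Q) ⇒ ((E)) ⇒ ((Q)) ⇒ ((n))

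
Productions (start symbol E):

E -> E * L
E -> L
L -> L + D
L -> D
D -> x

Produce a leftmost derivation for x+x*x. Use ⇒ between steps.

E⇒E*L⇒L*L⇒L+D*L⇒D+D*L⇒x+D*L⇒x+x*L⇒x+x*D⇒x+x*x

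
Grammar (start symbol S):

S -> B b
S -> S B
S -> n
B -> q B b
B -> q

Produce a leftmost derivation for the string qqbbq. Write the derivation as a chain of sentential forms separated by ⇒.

S ⇒ SB   [S -> S B]
SB ⇒ BbB   [S -> B b]
BbB ⇒ qBbbB   [B -> q B b]
qBbbB ⇒ qqbbB   [B -> q]
qqbbB ⇒ qqbbq   [B -> q]

S ⇒ SB ⇒ BbB ⇒ qBbbB ⇒ qqbbB ⇒ qqbbq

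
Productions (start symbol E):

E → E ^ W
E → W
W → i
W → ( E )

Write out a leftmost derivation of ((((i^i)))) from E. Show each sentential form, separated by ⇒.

E ⇒ W ⇒ (E) ⇒ (W) ⇒ ((E)) ⇒ ((W)) ⇒ (((E))) ⇒ (((W))) ⇒ ((((E)))) ⇒ ((((E^W)))) ⇒ ((((W^W)))) ⇒ ((((i^W)))) ⇒ ((((i^i))))

E ⇒ W   [E → W]
W ⇒ (E)   [W → ( E )]
(E) ⇒ (W)   [E → W]
(W) ⇒ ((E))   [W → ( E )]
((E)) ⇒ ((W))   [E → W]
((W)) ⇒ (((E)))   [W → ( E )]
(((E))) ⇒ (((W)))   [E → W]
(((W))) ⇒ ((((E))))   [W → ( E )]
((((E)))) ⇒ ((((E^W))))   [E → E ^ W]
((((E^W)))) ⇒ ((((W^W))))   [E → W]
((((W^W)))) ⇒ ((((i^W))))   [W → i]
((((i^W)))) ⇒ ((((i^i))))   [W → i]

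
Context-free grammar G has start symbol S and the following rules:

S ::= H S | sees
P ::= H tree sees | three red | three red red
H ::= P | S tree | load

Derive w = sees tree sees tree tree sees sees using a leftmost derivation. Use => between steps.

S => H S => P S => H tree sees S => S tree tree sees S => H S tree tree sees S => S tree S tree tree sees S => sees tree S tree tree sees S => sees tree sees tree tree sees S => sees tree sees tree tree sees sees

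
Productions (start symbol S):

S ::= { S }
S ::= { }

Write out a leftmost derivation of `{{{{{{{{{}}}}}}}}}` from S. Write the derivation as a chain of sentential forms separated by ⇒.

S ⇒ {S}   [S ::= { S }]
{S} ⇒ {{S}}   [S ::= { S }]
{{S}} ⇒ {{{S}}}   [S ::= { S }]
{{{S}}} ⇒ {{{{S}}}}   [S ::= { S }]
{{{{S}}}} ⇒ {{{{{S}}}}}   [S ::= { S }]
{{{{{S}}}}} ⇒ {{{{{{S}}}}}}   [S ::= { S }]
{{{{{{S}}}}}} ⇒ {{{{{{{S}}}}}}}   [S ::= { S }]
{{{{{{{S}}}}}}} ⇒ {{{{{{{{S}}}}}}}}   [S ::= { S }]
{{{{{{{{S}}}}}}}} ⇒ {{{{{{{{{}}}}}}}}}   [S ::= { }]

S ⇒ {S} ⇒ {{S}} ⇒ {{{S}}} ⇒ {{{{S}}}} ⇒ {{{{{S}}}}} ⇒ {{{{{{S}}}}}} ⇒ {{{{{{{S}}}}}}} ⇒ {{{{{{{{S}}}}}}}} ⇒ {{{{{{{{{}}}}}}}}}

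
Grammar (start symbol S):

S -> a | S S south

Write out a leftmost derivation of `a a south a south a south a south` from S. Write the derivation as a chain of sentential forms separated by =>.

S => S S south   [S -> S S south]
S S south => S S south S south   [S -> S S south]
S S south S south => S S south S south S south   [S -> S S south]
S S south S south S south => S S south S south S south S south   [S -> S S south]
S S south S south S south S south => a S south S south S south S south   [S -> a]
a S south S south S south S south => a a south S south S south S south   [S -> a]
a a south S south S south S south => a a south a south S south S south   [S -> a]
a a south a south S south S south => a a south a south a south S south   [S -> a]
a a south a south a south S south => a a south a south a south a south   [S -> a]

S => S S south => S S south S south => S S south S south S south => S S south S south S south S south => a S south S south S south S south => a a south S south S south S south => a a south a south S south S south => a a south a south a south S south => a a south a south a south a south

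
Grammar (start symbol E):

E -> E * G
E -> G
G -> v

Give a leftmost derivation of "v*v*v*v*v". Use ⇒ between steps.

E⇒E*G⇒E*G*G⇒E*G*G*G⇒E*G*G*G*G⇒G*G*G*G*G⇒v*G*G*G*G⇒v*v*G*G*G⇒v*v*v*G*G⇒v*v*v*v*G⇒v*v*v*v*v

E ⇒ E*G   [E -> E * G]
E*G ⇒ E*G*G   [E -> E * G]
E*G*G ⇒ E*G*G*G   [E -> E * G]
E*G*G*G ⇒ E*G*G*G*G   [E -> E * G]
E*G*G*G*G ⇒ G*G*G*G*G   [E -> G]
G*G*G*G*G ⇒ v*G*G*G*G   [G -> v]
v*G*G*G*G ⇒ v*v*G*G*G   [G -> v]
v*v*G*G*G ⇒ v*v*v*G*G   [G -> v]
v*v*v*G*G ⇒ v*v*v*v*G   [G -> v]
v*v*v*v*G ⇒ v*v*v*v*v   [G -> v]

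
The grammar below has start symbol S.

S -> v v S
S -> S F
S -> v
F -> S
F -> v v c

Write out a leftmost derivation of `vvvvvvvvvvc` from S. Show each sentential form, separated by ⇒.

S ⇒ vvS   [S -> v v S]
vvS ⇒ vvSF   [S -> S F]
vvSF ⇒ vvvvSF   [S -> v v S]
vvvvSF ⇒ vvvvSFF   [S -> S F]
vvvvSFF ⇒ vvvvvvSFF   [S -> v v S]
vvvvvvSFF ⇒ vvvvvvvFF   [S -> v]
vvvvvvvFF ⇒ vvvvvvvSF   [F -> S]
vvvvvvvSF ⇒ vvvvvvvvF   [S -> v]
vvvvvvvvF ⇒ vvvvvvvvvvc   [F -> v v c]

S⇒vvS⇒vvSF⇒vvvvSF⇒vvvvSFF⇒vvvvvvSFF⇒vvvvvvvFF⇒vvvvvvvSF⇒vvvvvvvvF⇒vvvvvvvvvvc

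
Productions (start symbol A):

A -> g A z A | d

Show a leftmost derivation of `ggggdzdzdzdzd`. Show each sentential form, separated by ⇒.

A⇒gAzA⇒ggAzAzA⇒gggAzAzAzA⇒ggggAzAzAzAzA⇒ggggdzAzAzAzA⇒ggggdzdzAzAzA⇒ggggdzdzdzAzA⇒ggggdzdzdzdzA⇒ggggdzdzdzdzd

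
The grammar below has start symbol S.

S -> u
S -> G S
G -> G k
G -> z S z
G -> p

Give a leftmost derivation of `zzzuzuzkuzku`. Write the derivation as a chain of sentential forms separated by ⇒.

S ⇒ GS   [S -> G S]
GS ⇒ GkS   [G -> G k]
GkS ⇒ zSzkS   [G -> z S z]
zSzkS ⇒ zGSzkS   [S -> G S]
zGSzkS ⇒ zGkSzkS   [G -> G k]
zGkSzkS ⇒ zzSzkSzkS   [G -> z S z]
zzSzkSzkS ⇒ zzGSzkSzkS   [S -> G S]
zzGSzkSzkS ⇒ zzzSzSzkSzkS   [G -> z S z]
zzzSzSzkSzkS ⇒ zzzuzSzkSzkS   [S -> u]
zzzuzSzkSzkS ⇒ zzzuzuzkSzkS   [S -> u]
zzzuzuzkSzkS ⇒ zzzuzuzkuzkS   [S -> u]
zzzuzuzkuzkS ⇒ zzzuzuzkuzku   [S -> u]

S ⇒ GS ⇒ GkS ⇒ zSzkS ⇒ zGSzkS ⇒ zGkSzkS ⇒ zzSzkSzkS ⇒ zzGSzkSzkS ⇒ zzzSzSzkSzkS ⇒ zzzuzSzkSzkS ⇒ zzzuzuzkSzkS ⇒ zzzuzuzkuzkS ⇒ zzzuzuzkuzku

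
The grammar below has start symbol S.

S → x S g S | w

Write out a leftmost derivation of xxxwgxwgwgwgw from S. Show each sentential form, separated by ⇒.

S ⇒ xSgS ⇒ xxSgSgS ⇒ xxxSgSgSgS ⇒ xxxwgSgSgS ⇒ xxxwgxSgSgSgS ⇒ xxxwgxwgSgSgS ⇒ xxxwgxwgwgSgS ⇒ xxxwgxwgwgwgS ⇒ xxxwgxwgwgwgw

S ⇒ xSgS   [S → x S g S]
xSgS ⇒ xxSgSgS   [S → x S g S]
xxSgSgS ⇒ xxxSgSgSgS   [S → x S g S]
xxxSgSgSgS ⇒ xxxwgSgSgS   [S → w]
xxxwgSgSgS ⇒ xxxwgxSgSgSgS   [S → x S g S]
xxxwgxSgSgSgS ⇒ xxxwgxwgSgSgS   [S → w]
xxxwgxwgSgSgS ⇒ xxxwgxwgwgSgS   [S → w]
xxxwgxwgwgSgS ⇒ xxxwgxwgwgwgS   [S → w]
xxxwgxwgwgwgS ⇒ xxxwgxwgwgwgw   [S → w]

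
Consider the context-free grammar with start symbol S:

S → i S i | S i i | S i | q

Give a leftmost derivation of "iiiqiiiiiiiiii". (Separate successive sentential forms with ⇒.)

S ⇒ Si ⇒ Sii ⇒ Siiii ⇒ iSiiiii ⇒ iiSiiiiii ⇒ iiiSiiiiiii ⇒ iiiSiiiiiiii ⇒ iiiSiiiiiiiiii ⇒ iiiqiiiiiiiiii

S ⇒ Si   [S → S i]
Si ⇒ Sii   [S → S i]
Sii ⇒ Siiii   [S → S i i]
Siiii ⇒ iSiiiii   [S → i S i]
iSiiiii ⇒ iiSiiiiii   [S → i S i]
iiSiiiiii ⇒ iiiSiiiiiii   [S → i S i]
iiiSiiiiiii ⇒ iiiSiiiiiiii   [S → S i]
iiiSiiiiiiii ⇒ iiiSiiiiiiiiii   [S → S i i]
iiiSiiiiiiiiii ⇒ iiiqiiiiiiiiii   [S → q]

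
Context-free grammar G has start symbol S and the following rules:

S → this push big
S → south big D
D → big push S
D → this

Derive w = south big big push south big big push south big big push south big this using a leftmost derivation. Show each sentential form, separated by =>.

S => south big D   [S → south big D]
south big D => south big big push S   [D → big push S]
south big big push S => south big big push south big D   [S → south big D]
south big big push south big D => south big big push south big big push S   [D → big push S]
south big big push south big big push S => south big big push south big big push south big D   [S → south big D]
south big big push south big big push south big D => south big big push south big big push south big big push S   [D → big push S]
south big big push south big big push south big big push S => south big big push south big big push south big big push south big D   [S → south big D]
south big big push south big big push south big big push south big D => south big big push south big big push south big big push south big this   [D → this]

S => south big D => south big big push S => south big big push south big D => south big big push south big big push S => south big big push south big big push south big D => south big big push south big big push south big big push S => south big big push south big big push south big big push south big D => south big big push south big big push south big big push south big this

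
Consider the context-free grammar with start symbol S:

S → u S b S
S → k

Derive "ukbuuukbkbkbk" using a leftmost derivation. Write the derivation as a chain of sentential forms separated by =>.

S => uSbS => ukbS => ukbuSbS => ukbuuSbSbS => ukbuuuSbSbSbS => ukbuuukbSbSbS => ukbuuukbkbSbS => ukbuuukbkbkbS => ukbuuukbkbkbk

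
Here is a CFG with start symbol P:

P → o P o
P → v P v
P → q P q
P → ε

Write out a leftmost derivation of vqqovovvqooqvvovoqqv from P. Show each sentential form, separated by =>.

P => vPv   [P → v P v]
vPv => vqPqv   [P → q P q]
vqPqv => vqqPqqv   [P → q P q]
vqqPqqv => vqqoPoqqv   [P → o P o]
vqqoPoqqv => vqqovPvoqqv   [P → v P v]
vqqovPvoqqv => vqqovoPovoqqv   [P → o P o]
vqqovoPovoqqv => vqqovovPvovoqqv   [P → v P v]
vqqovovPvovoqqv => vqqovovvPvvovoqqv   [P → v P v]
vqqovovvPvvovoqqv => vqqovovvqPqvvovoqqv   [P → q P q]
vqqovovvqPqvvovoqqv => vqqovovvqoPoqvvovoqqv   [P → o P o]
vqqovovvqoPoqvvovoqqv => vqqovovvqooqvvovoqqv   [P → ε]

P=>vPv=>vqPqv=>vqqPqqv=>vqqoPoqqv=>vqqovPvoqqv=>vqqovoPovoqqv=>vqqovovPvovoqqv=>vqqovovvPvvovoqqv=>vqqovovvqPqvvovoqqv=>vqqovovvqoPoqvvovoqqv=>vqqovovvqooqvvovoqqv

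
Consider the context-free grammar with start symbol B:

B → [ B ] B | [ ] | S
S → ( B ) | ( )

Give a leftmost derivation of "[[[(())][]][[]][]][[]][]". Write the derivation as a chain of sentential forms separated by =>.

B => [B]B => [[B]B]B => [[[B]B]B]B => [[[S]B]B]B => [[[(B)]B]B]B => [[[(S)]B]B]B => [[[(())]B]B]B => [[[(())][]]B]B => [[[(())][]][B]B]B => [[[(())][]][[]]B]B => [[[(())][]][[]][]]B => [[[(())][]][[]][]][B]B => [[[(())][]][[]][]][[]]B => [[[(())][]][[]][]][[]][]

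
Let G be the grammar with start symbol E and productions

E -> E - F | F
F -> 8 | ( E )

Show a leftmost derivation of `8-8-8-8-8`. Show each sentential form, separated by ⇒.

E ⇒ E-F   [E -> E - F]
E-F ⇒ E-F-F   [E -> E - F]
E-F-F ⇒ E-F-F-F   [E -> E - F]
E-F-F-F ⇒ E-F-F-F-F   [E -> E - F]
E-F-F-F-F ⇒ F-F-F-F-F   [E -> F]
F-F-F-F-F ⇒ 8-F-F-F-F   [F -> 8]
8-F-F-F-F ⇒ 8-8-F-F-F   [F -> 8]
8-8-F-F-F ⇒ 8-8-8-F-F   [F -> 8]
8-8-8-F-F ⇒ 8-8-8-8-F   [F -> 8]
8-8-8-8-F ⇒ 8-8-8-8-8   [F -> 8]

E⇒E-F⇒E-F-F⇒E-F-F-F⇒E-F-F-F-F⇒F-F-F-F-F⇒8-F-F-F-F⇒8-8-F-F-F⇒8-8-8-F-F⇒8-8-8-8-F⇒8-8-8-8-8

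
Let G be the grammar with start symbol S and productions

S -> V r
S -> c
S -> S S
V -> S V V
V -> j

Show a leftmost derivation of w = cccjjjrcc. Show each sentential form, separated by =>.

S => SS   [S -> S S]
SS => SSS   [S -> S S]
SSS => VrSS   [S -> V r]
VrSS => SVVrSS   [V -> S V V]
SVVrSS => SSVVrSS   [S -> S S]
SSVVrSS => cSVVrSS   [S -> c]
cSVVrSS => ccVVrSS   [S -> c]
ccVVrSS => ccSVVVrSS   [V -> S V V]
ccSVVVrSS => cccVVVrSS   [S -> c]
cccVVVrSS => cccjVVrSS   [V -> j]
cccjVVrSS => cccjjVrSS   [V -> j]
cccjjVrSS => cccjjjrSS   [V -> j]
cccjjjrSS => cccjjjrcS   [S -> c]
cccjjjrcS => cccjjjrcc   [S -> c]

S => SS => SSS => VrSS => SVVrSS => SSVVrSS => cSVVrSS => ccVVrSS => ccSVVVrSS => cccVVVrSS => cccjVVrSS => cccjjVrSS => cccjjjrSS => cccjjjrcS => cccjjjrcc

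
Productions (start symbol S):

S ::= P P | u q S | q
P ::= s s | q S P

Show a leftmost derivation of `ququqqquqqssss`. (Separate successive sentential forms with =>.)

S => PP   [S ::= P P]
PP => qSPP   [P ::= q S P]
qSPP => quqSPP   [S ::= u q S]
quqSPP => ququqSPP   [S ::= u q S]
ququqSPP => ququqqPP   [S ::= q]
ququqqPP => ququqqqSPP   [P ::= q S P]
ququqqqSPP => ququqqquqSPP   [S ::= u q S]
ququqqquqSPP => ququqqquqqPP   [S ::= q]
ququqqquqqPP => ququqqquqqssP   [P ::= s s]
ququqqquqqssP => ququqqquqqssss   [P ::= s s]

S => PP => qSPP => quqSPP => ququqSPP => ququqqPP => ququqqqSPP => ququqqquqSPP => ququqqquqqPP => ququqqquqqssP => ququqqquqqssss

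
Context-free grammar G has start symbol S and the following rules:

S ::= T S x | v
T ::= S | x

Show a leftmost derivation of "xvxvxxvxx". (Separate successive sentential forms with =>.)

S => TSx   [S ::= T S x]
TSx => xSx   [T ::= x]
xSx => xTSxx   [S ::= T S x]
xTSxx => xSSxx   [T ::= S]
xSSxx => xTSxSxx   [S ::= T S x]
xTSxSxx => xSSxSxx   [T ::= S]
xSSxSxx => xvSxSxx   [S ::= v]
xvSxSxx => xvTSxxSxx   [S ::= T S x]
xvTSxxSxx => xvxSxxSxx   [T ::= x]
xvxSxxSxx => xvxvxxSxx   [S ::= v]
xvxvxxSxx => xvxvxxvxx   [S ::= v]

S=>TSx=>xSx=>xTSxx=>xSSxx=>xTSxSxx=>xSSxSxx=>xvSxSxx=>xvTSxxSxx=>xvxSxxSxx=>xvxvxxSxx=>xvxvxxvxx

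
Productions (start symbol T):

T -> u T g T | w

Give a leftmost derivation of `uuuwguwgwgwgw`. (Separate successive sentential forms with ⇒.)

T ⇒ uTgT ⇒ uuTgTgT ⇒ uuuTgTgTgT ⇒ uuuwgTgTgT ⇒ uuuwguTgTgTgT ⇒ uuuwguwgTgTgT ⇒ uuuwguwgwgTgT ⇒ uuuwguwgwgwgT ⇒ uuuwguwgwgwgw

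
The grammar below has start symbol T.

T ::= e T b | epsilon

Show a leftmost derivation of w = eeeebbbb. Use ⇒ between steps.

T ⇒ eTb   [T ::= e T b]
eTb ⇒ eeTbb   [T ::= e T b]
eeTbb ⇒ eeeTbbb   [T ::= e T b]
eeeTbbb ⇒ eeeeTbbbb   [T ::= e T b]
eeeeTbbbb ⇒ eeeebbbb   [T ::= epsilon]

T ⇒ eTb ⇒ eeTbb ⇒ eeeTbbb ⇒ eeeeTbbbb ⇒ eeeebbbb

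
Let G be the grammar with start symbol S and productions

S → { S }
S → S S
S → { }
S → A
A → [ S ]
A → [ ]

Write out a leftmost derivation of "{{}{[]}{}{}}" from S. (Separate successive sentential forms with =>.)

S => {S}   [S → { S }]
{S} => {SS}   [S → S S]
{SS} => {{}S}   [S → { }]
{{}S} => {{}SS}   [S → S S]
{{}SS} => {{}SSS}   [S → S S]
{{}SSS} => {{}{S}SS}   [S → { S }]
{{}{S}SS} => {{}{A}SS}   [S → A]
{{}{A}SS} => {{}{[]}SS}   [A → [ ]]
{{}{[]}SS} => {{}{[]}{}S}   [S → { }]
{{}{[]}{}S} => {{}{[]}{}{}}   [S → { }]

S=>{S}=>{SS}=>{{}S}=>{{}SS}=>{{}SSS}=>{{}{S}SS}=>{{}{A}SS}=>{{}{[]}SS}=>{{}{[]}{}S}=>{{}{[]}{}{}}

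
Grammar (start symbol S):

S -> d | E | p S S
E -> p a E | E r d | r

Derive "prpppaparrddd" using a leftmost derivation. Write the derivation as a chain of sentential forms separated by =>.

S => pSS   [S -> p S S]
pSS => pES   [S -> E]
pES => prS   [E -> r]
prS => prpSS   [S -> p S S]
prpSS => prppSSS   [S -> p S S]
prppSSS => prppESS   [S -> E]
prppESS => prpppaESS   [E -> p a E]
prpppaESS => prpppaErdSS   [E -> E r d]
prpppaErdSS => prpppapaErdSS   [E -> p a E]
prpppapaErdSS => prpppaparrdSS   [E -> r]
prpppaparrdSS => prpppaparrddS   [S -> d]
prpppaparrddS => prpppaparrddd   [S -> d]

S => pSS => pES => prS => prpSS => prppSSS => prppESS => prpppaESS => prpppaErdSS => prpppapaErdSS => prpppaparrdSS => prpppaparrddS => prpppaparrddd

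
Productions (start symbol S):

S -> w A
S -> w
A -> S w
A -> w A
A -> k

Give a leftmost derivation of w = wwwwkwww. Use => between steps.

S => wA => wSw => wwAw => wwSww => wwwAww => wwwSwww => wwwwAwww => wwwwkwww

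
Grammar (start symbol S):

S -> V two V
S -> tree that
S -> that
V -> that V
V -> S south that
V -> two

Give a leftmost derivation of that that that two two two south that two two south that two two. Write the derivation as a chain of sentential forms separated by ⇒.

S ⇒ V two V ⇒ that V two V ⇒ that S south that two V ⇒ that V two V south that two V ⇒ that that V two V south that two V ⇒ that that that V two V south that two V ⇒ that that that S south that two V south that two V ⇒ that that that V two V south that two V south that two V ⇒ that that that two two V south that two V south that two V ⇒ that that that two two two south that two V south that two V ⇒ that that that two two two south that two two south that two V ⇒ that that that two two two south that two two south that two two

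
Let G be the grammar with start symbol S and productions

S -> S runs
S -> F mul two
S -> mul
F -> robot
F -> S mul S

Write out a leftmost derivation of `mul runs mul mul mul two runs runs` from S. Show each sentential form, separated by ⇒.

S ⇒ S runs   [S -> S runs]
S runs ⇒ S runs runs   [S -> S runs]
S runs runs ⇒ F mul two runs runs   [S -> F mul two]
F mul two runs runs ⇒ S mul S mul two runs runs   [F -> S mul S]
S mul S mul two runs runs ⇒ S runs mul S mul two runs runs   [S -> S runs]
S runs mul S mul two runs runs ⇒ mul runs mul S mul two runs runs   [S -> mul]
mul runs mul S mul two runs runs ⇒ mul runs mul mul mul two runs runs   [S -> mul]

S ⇒ S runs ⇒ S runs runs ⇒ F mul two runs runs ⇒ S mul S mul two runs runs ⇒ S runs mul S mul two runs runs ⇒ mul runs mul S mul two runs runs ⇒ mul runs mul mul mul two runs runs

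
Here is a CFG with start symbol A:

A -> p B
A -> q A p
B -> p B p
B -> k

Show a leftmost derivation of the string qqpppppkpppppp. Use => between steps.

A=>qAp=>qqApp=>qqpBpp=>qqppBppp=>qqpppBpppp=>qqppppBppppp=>qqpppppBpppppp=>qqpppppkpppppp

A => qAp   [A -> q A p]
qAp => qqApp   [A -> q A p]
qqApp => qqpBpp   [A -> p B]
qqpBpp => qqppBppp   [B -> p B p]
qqppBppp => qqpppBpppp   [B -> p B p]
qqpppBpppp => qqppppBppppp   [B -> p B p]
qqppppBppppp => qqpppppBpppppp   [B -> p B p]
qqpppppBpppppp => qqpppppkpppppp   [B -> k]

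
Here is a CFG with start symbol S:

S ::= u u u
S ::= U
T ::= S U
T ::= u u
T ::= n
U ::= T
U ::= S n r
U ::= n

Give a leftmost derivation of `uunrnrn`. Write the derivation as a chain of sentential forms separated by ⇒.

S ⇒ U ⇒ T ⇒ SU ⇒ UU ⇒ SnrU ⇒ UnrU ⇒ SnrnrU ⇒ UnrnrU ⇒ TnrnrU ⇒ uunrnrU ⇒ uunrnrn

S ⇒ U   [S ::= U]
U ⇒ T   [U ::= T]
T ⇒ SU   [T ::= S U]
SU ⇒ UU   [S ::= U]
UU ⇒ SnrU   [U ::= S n r]
SnrU ⇒ UnrU   [S ::= U]
UnrU ⇒ SnrnrU   [U ::= S n r]
SnrnrU ⇒ UnrnrU   [S ::= U]
UnrnrU ⇒ TnrnrU   [U ::= T]
TnrnrU ⇒ uunrnrU   [T ::= u u]
uunrnrU ⇒ uunrnrn   [U ::= n]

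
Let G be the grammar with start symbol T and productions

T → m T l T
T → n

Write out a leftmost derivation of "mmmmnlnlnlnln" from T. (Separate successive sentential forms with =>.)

T => mTlT => mmTlTlT => mmmTlTlTlT => mmmmTlTlTlTlT => mmmmnlTlTlTlT => mmmmnlnlTlTlT => mmmmnlnlnlTlT => mmmmnlnlnlnlT => mmmmnlnlnlnln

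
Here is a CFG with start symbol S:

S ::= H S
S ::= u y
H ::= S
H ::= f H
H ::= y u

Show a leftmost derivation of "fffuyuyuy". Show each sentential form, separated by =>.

S => HS => fHS => ffHS => fffHS => fffSS => fffHSS => fffSSS => fffuySS => fffuyuyS => fffuyuyuy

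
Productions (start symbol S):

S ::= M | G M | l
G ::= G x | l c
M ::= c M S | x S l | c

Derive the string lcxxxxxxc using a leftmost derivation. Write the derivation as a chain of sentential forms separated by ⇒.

S ⇒ GM   [S ::= G M]
GM ⇒ GxM   [G ::= G x]
GxM ⇒ GxxM   [G ::= G x]
GxxM ⇒ GxxxM   [G ::= G x]
GxxxM ⇒ GxxxxM   [G ::= G x]
GxxxxM ⇒ GxxxxxM   [G ::= G x]
GxxxxxM ⇒ GxxxxxxM   [G ::= G x]
GxxxxxxM ⇒ lcxxxxxxM   [G ::= l c]
lcxxxxxxM ⇒ lcxxxxxxc   [M ::= c]

S ⇒ GM ⇒ GxM ⇒ GxxM ⇒ GxxxM ⇒ GxxxxM ⇒ GxxxxxM ⇒ GxxxxxxM ⇒ lcxxxxxxM ⇒ lcxxxxxxc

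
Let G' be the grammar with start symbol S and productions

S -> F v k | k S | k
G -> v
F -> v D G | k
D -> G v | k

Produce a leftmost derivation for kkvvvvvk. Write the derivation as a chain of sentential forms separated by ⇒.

S ⇒ kS   [S -> k S]
kS ⇒ kkS   [S -> k S]
kkS ⇒ kkFvk   [S -> F v k]
kkFvk ⇒ kkvDGvk   [F -> v D G]
kkvDGvk ⇒ kkvGvGvk   [D -> G v]
kkvGvGvk ⇒ kkvvvGvk   [G -> v]
kkvvvGvk ⇒ kkvvvvvk   [G -> v]

S ⇒ kS ⇒ kkS ⇒ kkFvk ⇒ kkvDGvk ⇒ kkvGvGvk ⇒ kkvvvGvk ⇒ kkvvvvvk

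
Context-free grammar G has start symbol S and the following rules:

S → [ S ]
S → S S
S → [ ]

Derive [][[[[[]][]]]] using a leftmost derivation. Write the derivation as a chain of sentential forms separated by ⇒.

S ⇒ SS   [S → S S]
SS ⇒ []S   [S → [ ]]
[]S ⇒ [][S]   [S → [ S ]]
[][S] ⇒ [][[S]]   [S → [ S ]]
[][[S]] ⇒ [][[[S]]]   [S → [ S ]]
[][[[S]]] ⇒ [][[[SS]]]   [S → S S]
[][[[SS]]] ⇒ [][[[[S]S]]]   [S → [ S ]]
[][[[[S]S]]] ⇒ [][[[[[]]S]]]   [S → [ ]]
[][[[[[]]S]]] ⇒ [][[[[[]][]]]]   [S → [ ]]

S ⇒ SS ⇒ []S ⇒ [][S] ⇒ [][[S]] ⇒ [][[[S]]] ⇒ [][[[SS]]] ⇒ [][[[[S]S]]] ⇒ [][[[[[]]S]]] ⇒ [][[[[[]][]]]]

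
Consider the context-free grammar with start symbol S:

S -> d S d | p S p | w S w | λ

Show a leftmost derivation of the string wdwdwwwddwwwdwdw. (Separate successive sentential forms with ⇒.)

S⇒wSw⇒wdSdw⇒wdwSwdw⇒wdwdSdwdw⇒wdwdwSwdwdw⇒wdwdwwSwwdwdw⇒wdwdwwwSwwwdwdw⇒wdwdwwwdSdwwwdwdw⇒wdwdwwwddwwwdwdw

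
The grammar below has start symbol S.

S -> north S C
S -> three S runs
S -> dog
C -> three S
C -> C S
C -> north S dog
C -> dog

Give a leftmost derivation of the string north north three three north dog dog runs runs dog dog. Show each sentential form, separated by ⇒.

S ⇒ north S C   [S -> north S C]
north S C ⇒ north north S C C   [S -> north S C]
north north S C C ⇒ north north three S runs C C   [S -> three S runs]
north north three S runs C C ⇒ north north three three S runs runs C C   [S -> three S runs]
north north three three S runs runs C C ⇒ north north three three north S C runs runs C C   [S -> north S C]
north north three three north S C runs runs C C ⇒ north north three three north dog C runs runs C C   [S -> dog]
north north three three north dog C runs runs C C ⇒ north north three three north dog dog runs runs C C   [C -> dog]
north north three three north dog dog runs runs C C ⇒ north north three three north dog dog runs runs dog C   [C -> dog]
north north three three north dog dog runs runs dog C ⇒ north north three three north dog dog runs runs dog dog   [C -> dog]

S ⇒ north S C ⇒ north north S C C ⇒ north north three S runs C C ⇒ north north three three S runs runs C C ⇒ north north three three north S C runs runs C C ⇒ north north three three north dog C runs runs C C ⇒ north north three three north dog dog runs runs C C ⇒ north north three three north dog dog runs runs dog C ⇒ north north three three north dog dog runs runs dog dog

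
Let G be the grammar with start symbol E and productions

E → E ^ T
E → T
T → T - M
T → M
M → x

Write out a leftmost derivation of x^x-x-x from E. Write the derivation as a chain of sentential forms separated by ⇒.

E ⇒ E^T ⇒ T^T ⇒ M^T ⇒ x^T ⇒ x^T-M ⇒ x^T-M-M ⇒ x^M-M-M ⇒ x^x-M-M ⇒ x^x-x-M ⇒ x^x-x-x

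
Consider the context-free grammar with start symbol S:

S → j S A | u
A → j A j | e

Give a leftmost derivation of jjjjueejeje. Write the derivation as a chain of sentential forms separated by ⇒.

S ⇒ jSA   [S → j S A]
jSA ⇒ jjSAA   [S → j S A]
jjSAA ⇒ jjjSAAA   [S → j S A]
jjjSAAA ⇒ jjjjSAAAA   [S → j S A]
jjjjSAAAA ⇒ jjjjuAAAA   [S → u]
jjjjuAAAA ⇒ jjjjueAAA   [A → e]
jjjjueAAA ⇒ jjjjueeAA   [A → e]
jjjjueeAA ⇒ jjjjueejAjA   [A → j A j]
jjjjueejAjA ⇒ jjjjueejejA   [A → e]
jjjjueejejA ⇒ jjjjueejeje   [A → e]

S ⇒ jSA ⇒ jjSAA ⇒ jjjSAAA ⇒ jjjjSAAAA ⇒ jjjjuAAAA ⇒ jjjjueAAA ⇒ jjjjueeAA ⇒ jjjjueejAjA ⇒ jjjjueejejA ⇒ jjjjueejeje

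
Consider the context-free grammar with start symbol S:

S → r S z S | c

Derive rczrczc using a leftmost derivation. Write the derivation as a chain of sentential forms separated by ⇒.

S ⇒ rSzS ⇒ rczS ⇒ rczrSzS ⇒ rczrczS ⇒ rczrczc

S ⇒ rSzS   [S → r S z S]
rSzS ⇒ rczS   [S → c]
rczS ⇒ rczrSzS   [S → r S z S]
rczrSzS ⇒ rczrczS   [S → c]
rczrczS ⇒ rczrczc   [S → c]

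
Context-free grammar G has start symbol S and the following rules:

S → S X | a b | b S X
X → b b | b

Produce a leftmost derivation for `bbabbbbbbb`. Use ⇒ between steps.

S ⇒ bSX ⇒ bbSXX ⇒ bbSXXX ⇒ bbSXXXX ⇒ bbabXXXX ⇒ bbabbbXXX ⇒ bbabbbbbXX ⇒ bbabbbbbbX ⇒ bbabbbbbbb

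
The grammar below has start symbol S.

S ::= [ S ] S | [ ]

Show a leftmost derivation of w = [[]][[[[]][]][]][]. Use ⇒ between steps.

S ⇒ [S]S ⇒ [[]]S ⇒ [[]][S]S ⇒ [[]][[S]S]S ⇒ [[]][[[S]S]S]S ⇒ [[]][[[[]]S]S]S ⇒ [[]][[[[]][]]S]S ⇒ [[]][[[[]][]][]]S ⇒ [[]][[[[]][]][]][]

S ⇒ [S]S   [S ::= [ S ] S]
[S]S ⇒ [[]]S   [S ::= [ ]]
[[]]S ⇒ [[]][S]S   [S ::= [ S ] S]
[[]][S]S ⇒ [[]][[S]S]S   [S ::= [ S ] S]
[[]][[S]S]S ⇒ [[]][[[S]S]S]S   [S ::= [ S ] S]
[[]][[[S]S]S]S ⇒ [[]][[[[]]S]S]S   [S ::= [ ]]
[[]][[[[]]S]S]S ⇒ [[]][[[[]][]]S]S   [S ::= [ ]]
[[]][[[[]][]]S]S ⇒ [[]][[[[]][]][]]S   [S ::= [ ]]
[[]][[[[]][]][]]S ⇒ [[]][[[[]][]][]][]   [S ::= [ ]]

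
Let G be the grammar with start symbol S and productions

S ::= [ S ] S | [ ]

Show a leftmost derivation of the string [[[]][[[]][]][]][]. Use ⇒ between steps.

S ⇒ [S]S   [S ::= [ S ] S]
[S]S ⇒ [[S]S]S   [S ::= [ S ] S]
[[S]S]S ⇒ [[[]]S]S   [S ::= [ ]]
[[[]]S]S ⇒ [[[]][S]S]S   [S ::= [ S ] S]
[[[]][S]S]S ⇒ [[[]][[S]S]S]S   [S ::= [ S ] S]
[[[]][[S]S]S]S ⇒ [[[]][[[]]S]S]S   [S ::= [ ]]
[[[]][[[]]S]S]S ⇒ [[[]][[[]][]]S]S   [S ::= [ ]]
[[[]][[[]][]]S]S ⇒ [[[]][[[]][]][]]S   [S ::= [ ]]
[[[]][[[]][]][]]S ⇒ [[[]][[[]][]][]][]   [S ::= [ ]]

S ⇒ [S]S ⇒ [[S]S]S ⇒ [[[]]S]S ⇒ [[[]][S]S]S ⇒ [[[]][[S]S]S]S ⇒ [[[]][[[]]S]S]S ⇒ [[[]][[[]][]]S]S ⇒ [[[]][[[]][]][]]S ⇒ [[[]][[[]][]][]][]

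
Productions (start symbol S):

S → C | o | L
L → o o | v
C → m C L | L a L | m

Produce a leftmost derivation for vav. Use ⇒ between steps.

S ⇒ C ⇒ LaL ⇒ vaL ⇒ vav

S ⇒ C   [S → C]
C ⇒ LaL   [C → L a L]
LaL ⇒ vaL   [L → v]
vaL ⇒ vav   [L → v]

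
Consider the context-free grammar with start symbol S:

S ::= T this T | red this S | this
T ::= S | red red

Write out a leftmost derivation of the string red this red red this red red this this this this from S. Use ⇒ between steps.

S ⇒ red this S ⇒ red this T this T ⇒ red this red red this T ⇒ red this red red this S ⇒ red this red red this T this T ⇒ red this red red this S this T ⇒ red this red red this T this T this T ⇒ red this red red this red red this T this T ⇒ red this red red this red red this S this T ⇒ red this red red this red red this this this T ⇒ red this red red this red red this this this S ⇒ red this red red this red red this this this this

S ⇒ red this S   [S ::= red this S]
red this S ⇒ red this T this T   [S ::= T this T]
red this T this T ⇒ red this red red this T   [T ::= red red]
red this red red this T ⇒ red this red red this S   [T ::= S]
red this red red this S ⇒ red this red red this T this T   [S ::= T this T]
red this red red this T this T ⇒ red this red red this S this T   [T ::= S]
red this red red this S this T ⇒ red this red red this T this T this T   [S ::= T this T]
red this red red this T this T this T ⇒ red this red red this red red this T this T   [T ::= red red]
red this red red this red red this T this T ⇒ red this red red this red red this S this T   [T ::= S]
red this red red this red red this S this T ⇒ red this red red this red red this this this T   [S ::= this]
red this red red this red red this this this T ⇒ red this red red this red red this this this S   [T ::= S]
red this red red this red red this this this S ⇒ red this red red this red red this this this this   [S ::= this]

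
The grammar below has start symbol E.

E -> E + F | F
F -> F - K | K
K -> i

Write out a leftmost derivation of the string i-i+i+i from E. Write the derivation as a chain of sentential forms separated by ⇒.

E ⇒ E+F ⇒ E+F+F ⇒ F+F+F ⇒ F-K+F+F ⇒ K-K+F+F ⇒ i-K+F+F ⇒ i-i+F+F ⇒ i-i+K+F ⇒ i-i+i+F ⇒ i-i+i+K ⇒ i-i+i+i

E ⇒ E+F   [E -> E + F]
E+F ⇒ E+F+F   [E -> E + F]
E+F+F ⇒ F+F+F   [E -> F]
F+F+F ⇒ F-K+F+F   [F -> F - K]
F-K+F+F ⇒ K-K+F+F   [F -> K]
K-K+F+F ⇒ i-K+F+F   [K -> i]
i-K+F+F ⇒ i-i+F+F   [K -> i]
i-i+F+F ⇒ i-i+K+F   [F -> K]
i-i+K+F ⇒ i-i+i+F   [K -> i]
i-i+i+F ⇒ i-i+i+K   [F -> K]
i-i+i+K ⇒ i-i+i+i   [K -> i]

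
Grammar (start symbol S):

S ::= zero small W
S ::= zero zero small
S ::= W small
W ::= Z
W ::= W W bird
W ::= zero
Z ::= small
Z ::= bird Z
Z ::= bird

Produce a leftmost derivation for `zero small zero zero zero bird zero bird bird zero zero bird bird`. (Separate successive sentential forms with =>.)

S => zero small W   [S ::= zero small W]
zero small W => zero small W W bird   [W ::= W W bird]
zero small W W bird => zero small W W bird W bird   [W ::= W W bird]
zero small W W bird W bird => zero small zero W bird W bird   [W ::= zero]
zero small zero W bird W bird => zero small zero W W bird bird W bird   [W ::= W W bird]
zero small zero W W bird bird W bird => zero small zero W W bird W bird bird W bird   [W ::= W W bird]
zero small zero W W bird W bird bird W bird => zero small zero zero W bird W bird bird W bird   [W ::= zero]
zero small zero zero W bird W bird bird W bird => zero small zero zero zero bird W bird bird W bird   [W ::= zero]
zero small zero zero zero bird W bird bird W bird => zero small zero zero zero bird zero bird bird W bird   [W ::= zero]
zero small zero zero zero bird zero bird bird W bird => zero small zero zero zero bird zero bird bird W W bird bird   [W ::= W W bird]
zero small zero zero zero bird zero bird bird W W bird bird => zero small zero zero zero bird zero bird bird zero W bird bird   [W ::= zero]
zero small zero zero zero bird zero bird bird zero W bird bird => zero small zero zero zero bird zero bird bird zero zero bird bird   [W ::= zero]

S => zero small W => zero small W W bird => zero small W W bird W bird => zero small zero W bird W bird => zero small zero W W bird bird W bird => zero small zero W W bird W bird bird W bird => zero small zero zero W bird W bird bird W bird => zero small zero zero zero bird W bird bird W bird => zero small zero zero zero bird zero bird bird W bird => zero small zero zero zero bird zero bird bird W W bird bird => zero small zero zero zero bird zero bird bird zero W bird bird => zero small zero zero zero bird zero bird bird zero zero bird bird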